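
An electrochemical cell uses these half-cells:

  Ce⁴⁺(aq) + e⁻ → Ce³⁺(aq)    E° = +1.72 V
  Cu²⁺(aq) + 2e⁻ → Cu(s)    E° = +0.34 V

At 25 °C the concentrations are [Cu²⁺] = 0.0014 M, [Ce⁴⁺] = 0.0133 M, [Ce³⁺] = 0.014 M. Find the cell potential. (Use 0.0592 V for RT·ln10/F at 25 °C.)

The Ce⁴⁺/Ce³⁺ couple has the higher reduction potential and acts as the cathode, so E°_cell = +1.72 − (+0.34) = 1.38 V.
Balancing electrons gives n = 2; the reaction quotient is Q = [Cu²⁺]·[Ce³⁺]^2/[Ce⁴⁺]^2 = 0.00155.
At 25 °C, E = E° − (0.0592/n) log Q = 1.38 − (0.0592/2)(-2.809) = 1.380 + 0.083 = 1.463 V.

1.46 V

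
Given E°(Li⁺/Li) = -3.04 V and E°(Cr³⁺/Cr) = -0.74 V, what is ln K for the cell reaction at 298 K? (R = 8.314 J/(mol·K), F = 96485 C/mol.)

E°_cell = -0.74 − (-3.04) = 2.30 V, with n = 3 electrons transferred.
At equilibrium E = 0, so the Nernst equation gives ln K = nFE°/RT = (3)(96485)(2.30)/((8.314)(298)) = 268.71.

ln K = 268.7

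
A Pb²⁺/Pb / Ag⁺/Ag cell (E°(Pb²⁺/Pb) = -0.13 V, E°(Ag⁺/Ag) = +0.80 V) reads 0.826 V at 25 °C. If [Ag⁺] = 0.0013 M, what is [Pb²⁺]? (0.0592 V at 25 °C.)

0.0055 M

From the Nernst equation, log Q = n(E° − E)/0.0592 = 2(0.93 − 0.826)/0.0592 = 3.514, so Q = 3260.
With Q = [Pb²⁺]/[Ag⁺]^2 and the known concentrations, [Pb²⁺] in the numerator gives [Pb²⁺] = 0.0055 M.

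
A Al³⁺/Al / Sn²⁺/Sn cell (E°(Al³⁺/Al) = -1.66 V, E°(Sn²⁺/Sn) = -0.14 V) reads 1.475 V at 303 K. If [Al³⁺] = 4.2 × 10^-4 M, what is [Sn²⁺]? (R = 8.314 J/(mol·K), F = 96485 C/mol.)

1.8 × 10^-4 M

From the Nernst equation, ln Q = nF(E° − E)/RT = 6×96485×(1.52 − 1.475)/(8.314×303) = 10.341, so Q = 3.1 × 10^4.
With Q = [Al³⁺]^2/[Sn²⁺]^3 and the known concentrations, [Sn²⁺]^3 in the denominator gives [Sn²⁺] = 1.8 × 10^-4 M.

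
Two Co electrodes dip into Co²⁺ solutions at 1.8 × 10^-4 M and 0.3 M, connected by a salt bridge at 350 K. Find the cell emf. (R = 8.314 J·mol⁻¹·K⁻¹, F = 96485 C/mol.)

Both half-cells are Co²⁺/Co, so E°_cell = 0. The concentrated side is the cathode; the cell reaction moves Co²⁺ from high to low concentration with n = 2.
Q = [Co²⁺]_dilute/[Co²⁺]_conc = 1.8 × 10^-4/0.3 = 6 × 10^-4.
E = 0 − (RT/nF) ln Q = −((8.314×350)/(2×96485))(-7.419) = 0.1119 V.

0.11 V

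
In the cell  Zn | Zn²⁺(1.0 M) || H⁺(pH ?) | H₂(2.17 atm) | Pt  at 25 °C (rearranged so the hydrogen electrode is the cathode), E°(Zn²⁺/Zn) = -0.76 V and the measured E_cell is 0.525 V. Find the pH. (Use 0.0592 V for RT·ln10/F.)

E°_cell = 0.76 V and n = 2.
log Q = n(E° − E)/0.0592 = 2×(0.76 − 0.525)/0.0592 = 7.939.
With Q = [Zn²⁺]·P(H₂) / [H⁺]^2, solving for [H⁺] gives log[H⁺] = -3.801, so pH = 3.80.

pH = 3.80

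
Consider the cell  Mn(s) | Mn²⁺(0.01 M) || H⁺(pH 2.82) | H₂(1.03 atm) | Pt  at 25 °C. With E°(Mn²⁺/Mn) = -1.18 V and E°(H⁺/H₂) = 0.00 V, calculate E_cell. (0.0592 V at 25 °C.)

The hydrogen couple is the cathode, so E°_cell = 1.18 V; n = 2.
[H⁺] = 10^(−2.82) = 0.0015 M, and Q = [Mn²⁺]·P(H₂) / [H⁺]^2 = 4500.
E = E° − (0.0592/2) log Q = 1.18 − (0.0592/2)(3.653) = 1.072 V.

1.07 V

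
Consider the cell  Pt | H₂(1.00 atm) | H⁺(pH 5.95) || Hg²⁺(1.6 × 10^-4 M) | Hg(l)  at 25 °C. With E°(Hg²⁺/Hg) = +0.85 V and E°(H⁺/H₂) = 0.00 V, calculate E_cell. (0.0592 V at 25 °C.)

The Hg²⁺/Hg couple is the cathode, so E°_cell = 0.85 V; n = 2.
[H⁺] = 10^(−5.95) = 1.1 × 10^-6 M, and Q = [H⁺]^2 / ([Hg²⁺]·P(H₂)) = 7.87 × 10^-9.
E = E° − (0.0592/2) log Q = 0.85 − (0.0592/2)(-8.104) = 1.090 V.

1.09 V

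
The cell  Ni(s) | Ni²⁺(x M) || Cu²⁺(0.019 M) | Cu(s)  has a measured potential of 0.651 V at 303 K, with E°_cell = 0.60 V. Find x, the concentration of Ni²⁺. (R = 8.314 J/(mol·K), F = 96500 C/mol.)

From the Nernst equation, ln Q = nF(E° − E)/RT = 2×96500×(0.60 − 0.651)/(8.314×303) = -3.907, so Q = 0.0201.
With Q = [Ni²⁺]/[Cu²⁺] and the known concentrations, [Ni²⁺] in the numerator gives [Ni²⁺] = 3.8 × 10^-4 M.

3.8 × 10^-4 M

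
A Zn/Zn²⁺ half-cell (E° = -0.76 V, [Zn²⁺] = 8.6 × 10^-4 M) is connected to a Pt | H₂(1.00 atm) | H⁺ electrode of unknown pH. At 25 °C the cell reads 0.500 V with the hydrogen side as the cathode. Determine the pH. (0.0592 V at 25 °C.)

pH = 5.92

E°_cell = 0.76 V and n = 2.
log Q = n(E° − E)/0.0592 = 2×(0.76 − 0.500)/0.0592 = 8.784.
With Q = [Zn²⁺]·P(H₂) / [H⁺]^2, solving for [H⁺] gives log[H⁺] = -5.925, so pH = 5.92.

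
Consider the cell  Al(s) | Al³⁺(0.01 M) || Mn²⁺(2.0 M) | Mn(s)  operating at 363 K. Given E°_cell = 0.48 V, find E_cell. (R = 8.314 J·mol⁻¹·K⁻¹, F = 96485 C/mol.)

0.539 V

Balancing electrons gives n = 6; the reaction quotient is Q = [Al³⁺]^2/[Mn²⁺]^3 = 1.25 × 10^-5.
E = E° − (RT/nF) ln Q = 0.48 − (8.314×363)/(6×96485) × (-11.290) = 0.480 + 0.059 = 0.539 V.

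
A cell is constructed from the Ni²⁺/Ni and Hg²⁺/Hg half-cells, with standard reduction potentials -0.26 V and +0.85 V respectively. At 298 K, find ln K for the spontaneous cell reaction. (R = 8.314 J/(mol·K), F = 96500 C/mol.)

ln K = 86.5

E°_cell = +0.85 − (-0.26) = 1.11 V, with n = 2 electrons transferred.
At equilibrium E = 0, so the Nernst equation gives ln K = nFE°/RT = (2)(96500)(1.11)/((8.314)(298)) = 86.47.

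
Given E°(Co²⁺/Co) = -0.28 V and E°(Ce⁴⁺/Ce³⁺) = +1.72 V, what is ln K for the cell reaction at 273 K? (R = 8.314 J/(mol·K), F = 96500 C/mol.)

E°_cell = +1.72 − (-0.28) = 2.00 V, with n = 2 electrons transferred.
At equilibrium E = 0, so the Nernst equation gives ln K = nFE°/RT = (2)(96500)(2.00)/((8.314)(273)) = 170.06.

ln K = 170.1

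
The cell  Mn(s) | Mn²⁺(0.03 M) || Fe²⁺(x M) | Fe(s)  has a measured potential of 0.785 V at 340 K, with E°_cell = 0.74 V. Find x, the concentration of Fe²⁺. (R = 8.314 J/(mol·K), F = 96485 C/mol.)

From the Nernst equation, ln Q = nF(E° − E)/RT = 2×96485×(0.74 − 0.785)/(8.314×340) = -3.072, so Q = 0.0463.
With Q = [Mn²⁺]/[Fe²⁺] and the known concentrations, [Fe²⁺] in the denominator gives [Fe²⁺] = 0.65 M.

0.65 M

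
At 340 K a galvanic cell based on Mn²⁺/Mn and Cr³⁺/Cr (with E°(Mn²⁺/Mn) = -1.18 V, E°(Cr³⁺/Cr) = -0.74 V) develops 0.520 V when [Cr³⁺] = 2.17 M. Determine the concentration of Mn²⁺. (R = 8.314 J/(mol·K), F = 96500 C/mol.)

From the Nernst equation, ln Q = nF(E° − E)/RT = 6×96500×(0.44 − 0.520)/(8.314×340) = -16.386, so Q = 7.65 × 10^-8.
With Q = [Mn²⁺]^3/[Cr³⁺]^2 and the known concentrations, [Mn²⁺]^3 in the numerator gives [Mn²⁺] = 0.0071 M.

0.0071 M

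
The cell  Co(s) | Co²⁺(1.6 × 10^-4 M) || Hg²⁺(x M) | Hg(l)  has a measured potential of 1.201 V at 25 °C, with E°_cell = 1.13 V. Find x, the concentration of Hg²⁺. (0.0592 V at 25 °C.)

0.04 M

From the Nernst equation, log Q = n(E° − E)/0.0592 = 2(1.13 − 1.201)/0.0592 = -2.399, so Q = 0.00399.
With Q = [Co²⁺]/[Hg²⁺] and the known concentrations, [Hg²⁺] in the denominator gives [Hg²⁺] = 0.04 M.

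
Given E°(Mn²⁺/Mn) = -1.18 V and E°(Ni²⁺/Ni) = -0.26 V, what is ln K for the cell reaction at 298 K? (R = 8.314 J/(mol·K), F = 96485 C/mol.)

ln K = 71.7

E°_cell = -0.26 − (-1.18) = 0.92 V, with n = 2 electrons transferred.
At equilibrium E = 0, so the Nernst equation gives ln K = nFE°/RT = (2)(96485)(0.92)/((8.314)(298)) = 71.66.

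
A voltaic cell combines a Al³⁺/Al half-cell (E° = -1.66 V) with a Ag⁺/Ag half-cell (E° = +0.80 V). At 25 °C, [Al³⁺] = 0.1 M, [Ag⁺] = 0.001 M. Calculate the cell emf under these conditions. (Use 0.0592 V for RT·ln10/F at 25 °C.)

The Ag⁺/Ag couple has the higher reduction potential and acts as the cathode, so E°_cell = +0.80 − (-1.66) = 2.46 V.
Balancing electrons gives n = 3; the reaction quotient is Q = [Al³⁺]/[Ag⁺]^3 = 1 × 10^8.
At 25 °C, E = E° − (0.0592/n) log Q = 2.46 − (0.0592/3)(8.000) = 2.460 − 0.158 = 2.302 V.

2.30 V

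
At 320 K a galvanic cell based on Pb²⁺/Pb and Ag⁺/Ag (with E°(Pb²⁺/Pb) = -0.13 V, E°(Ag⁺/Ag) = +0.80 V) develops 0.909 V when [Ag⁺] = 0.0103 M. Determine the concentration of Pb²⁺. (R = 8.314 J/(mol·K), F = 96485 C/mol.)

From the Nernst equation, ln Q = nF(E° − E)/RT = 2×96485×(0.93 − 0.909)/(8.314×320) = 1.523, so Q = 4.59.
With Q = [Pb²⁺]/[Ag⁺]^2 and the known concentrations, [Pb²⁺] in the numerator gives [Pb²⁺] = 4.9 × 10^-4 M.

4.9 × 10^-4 M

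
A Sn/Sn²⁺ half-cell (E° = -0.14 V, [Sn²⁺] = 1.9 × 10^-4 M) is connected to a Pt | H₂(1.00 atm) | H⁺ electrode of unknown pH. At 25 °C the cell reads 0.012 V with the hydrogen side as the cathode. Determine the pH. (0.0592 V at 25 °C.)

pH = 4.02

E°_cell = 0.14 V and n = 2.
log Q = n(E° − E)/0.0592 = 2×(0.14 − 0.012)/0.0592 = 4.324.
With Q = [Sn²⁺]·P(H₂) / [H⁺]^2, solving for [H⁺] gives log[H⁺] = -4.023, so pH = 4.02.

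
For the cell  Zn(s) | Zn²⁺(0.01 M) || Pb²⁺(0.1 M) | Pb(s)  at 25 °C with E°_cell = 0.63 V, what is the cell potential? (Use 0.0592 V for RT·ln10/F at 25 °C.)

Balancing electrons gives n = 2; the reaction quotient is Q = [Zn²⁺]/[Pb²⁺] = 0.100.
At 25 °C, E = E° − (0.0592/n) log Q = 0.63 − (0.0592/2)(-1.000) = 0.630 + 0.030 = 0.660 V.

0.660 V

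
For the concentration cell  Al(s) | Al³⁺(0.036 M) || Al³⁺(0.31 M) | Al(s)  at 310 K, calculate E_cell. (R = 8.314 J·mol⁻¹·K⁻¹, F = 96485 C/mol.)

0.019 V

Both half-cells are Al³⁺/Al, so E°_cell = 0. The concentrated side is the cathode; the cell reaction moves Al³⁺ from high to low concentration with n = 3.
Q = [Al³⁺]_dilute/[Al³⁺]_conc = 0.036/0.31 = 0.116.
E = 0 − (RT/nF) ln Q = −((8.314×310)/(3×96485))(-2.153) = 0.0192 V.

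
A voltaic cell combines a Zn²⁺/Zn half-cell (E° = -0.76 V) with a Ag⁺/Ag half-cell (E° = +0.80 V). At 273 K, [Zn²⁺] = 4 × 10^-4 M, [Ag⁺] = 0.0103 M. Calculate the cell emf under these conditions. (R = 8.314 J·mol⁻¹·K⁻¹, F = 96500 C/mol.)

The Ag⁺/Ag couple has the higher reduction potential and acts as the cathode, so E°_cell = +0.80 − (-0.76) = 1.56 V.
Balancing electrons gives n = 2; the reaction quotient is Q = [Zn²⁺]/[Ag⁺]^2 = 3.77.
E = E° − (RT/nF) ln Q = 1.56 − (8.314×273)/(2×96500) × (1.327) = 1.560 − 0.016 = 1.544 V.

1.54 V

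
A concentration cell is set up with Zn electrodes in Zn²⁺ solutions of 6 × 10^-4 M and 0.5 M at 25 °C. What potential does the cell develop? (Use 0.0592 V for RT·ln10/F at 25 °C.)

0.086 V

Both half-cells are Zn²⁺/Zn, so E°_cell = 0. The concentrated side is the cathode; the cell reaction moves Zn²⁺ from high to low concentration with n = 2.
Q = [Zn²⁺]_dilute/[Zn²⁺]_conc = 6 × 10^-4/0.5 = 0.00120.
E = 0 − (0.0592/2) log Q = −(0.0592/2)(-2.921) = 0.0865 V.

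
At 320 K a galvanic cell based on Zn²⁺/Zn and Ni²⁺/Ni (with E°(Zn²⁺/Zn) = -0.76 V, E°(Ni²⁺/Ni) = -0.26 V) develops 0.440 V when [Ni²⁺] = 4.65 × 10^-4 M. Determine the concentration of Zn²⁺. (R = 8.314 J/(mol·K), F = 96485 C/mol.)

From the Nernst equation, ln Q = nF(E° − E)/RT = 2×96485×(0.50 − 0.440)/(8.314×320) = 4.352, so Q = 77.6.
With Q = [Zn²⁺]/[Ni²⁺] and the known concentrations, [Zn²⁺] in the numerator gives [Zn²⁺] = 0.036 M.

0.036 M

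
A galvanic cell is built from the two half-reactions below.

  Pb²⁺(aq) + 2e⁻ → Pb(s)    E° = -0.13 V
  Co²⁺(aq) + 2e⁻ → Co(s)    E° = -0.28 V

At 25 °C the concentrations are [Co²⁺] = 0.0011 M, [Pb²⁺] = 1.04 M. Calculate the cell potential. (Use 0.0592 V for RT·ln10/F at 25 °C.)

0.238 V

The Pb²⁺/Pb couple has the higher reduction potential and acts as the cathode, so E°_cell = -0.13 − (-0.28) = 0.15 V.
Balancing electrons gives n = 2; the reaction quotient is Q = [Co²⁺]/[Pb²⁺] = 0.00106.
At 25 °C, E = E° − (0.0592/n) log Q = 0.15 − (0.0592/2)(-2.976) = 0.150 + 0.088 = 0.238 V.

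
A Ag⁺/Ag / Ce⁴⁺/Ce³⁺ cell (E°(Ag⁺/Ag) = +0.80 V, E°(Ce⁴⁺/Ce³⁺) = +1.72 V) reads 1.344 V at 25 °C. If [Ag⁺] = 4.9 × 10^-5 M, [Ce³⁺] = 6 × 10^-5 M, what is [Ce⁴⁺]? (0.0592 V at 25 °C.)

From the Nernst equation, log Q = n(E° − E)/0.0592 = 1(0.92 − 1.344)/0.0592 = -7.162, so Q = 6.88 × 10^-8.
With Q = [Ag⁺]·[Ce³⁺]/[Ce⁴⁺] and the known concentrations, [Ce⁴⁺] in the denominator gives [Ce⁴⁺] = 0.043 M.

0.043 M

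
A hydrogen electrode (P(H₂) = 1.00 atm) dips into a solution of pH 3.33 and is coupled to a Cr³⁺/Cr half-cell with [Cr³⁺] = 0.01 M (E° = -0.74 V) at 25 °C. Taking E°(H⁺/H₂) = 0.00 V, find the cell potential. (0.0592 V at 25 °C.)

The hydrogen couple is the cathode, so E°_cell = 0.74 V; n = 6.
[H⁺] = 10^(−3.33) = 4.7 × 10^-4 M, and Q = [Cr³⁺]^2·P(H₂)^3 / [H⁺]^6 = 9.55 × 10^15.
E = E° − (0.0592/6) log Q = 0.74 − (0.0592/6)(15.980) = 0.582 V.

0.58 V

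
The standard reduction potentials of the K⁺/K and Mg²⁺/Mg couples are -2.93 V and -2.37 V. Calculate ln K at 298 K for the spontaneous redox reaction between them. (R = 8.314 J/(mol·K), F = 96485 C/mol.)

E°_cell = -2.37 − (-2.93) = 0.56 V, with n = 2 electrons transferred.
At equilibrium E = 0, so the Nernst equation gives ln K = nFE°/RT = (2)(96485)(0.56)/((8.314)(298)) = 43.62.

ln K = 43.6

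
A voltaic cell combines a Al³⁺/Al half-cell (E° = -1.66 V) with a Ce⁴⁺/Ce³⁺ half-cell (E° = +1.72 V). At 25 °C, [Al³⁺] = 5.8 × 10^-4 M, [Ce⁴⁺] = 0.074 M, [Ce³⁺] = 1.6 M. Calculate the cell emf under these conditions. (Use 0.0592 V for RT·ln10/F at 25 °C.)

The Ce⁴⁺/Ce³⁺ couple has the higher reduction potential and acts as the cathode, so E°_cell = +1.72 − (-1.66) = 3.38 V.
Balancing electrons gives n = 3; the reaction quotient is Q = [Al³⁺]·[Ce³⁺]^3/[Ce⁴⁺]^3 = 5.86.
At 25 °C, E = E° − (0.0592/n) log Q = 3.38 − (0.0592/3)(0.768) = 3.380 − 0.015 = 3.365 V.

3.36 V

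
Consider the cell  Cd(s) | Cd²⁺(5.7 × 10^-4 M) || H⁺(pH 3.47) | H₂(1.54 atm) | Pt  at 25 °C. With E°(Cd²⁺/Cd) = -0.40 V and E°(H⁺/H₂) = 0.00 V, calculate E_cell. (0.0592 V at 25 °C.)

The hydrogen couple is the cathode, so E°_cell = 0.40 V; n = 2.
[H⁺] = 10^(−3.47) = 3.4 × 10^-4 M, and Q = [Cd²⁺]·P(H₂) / [H⁺]^2 = 7650.
E = E° − (0.0592/2) log Q = 0.40 − (0.0592/2)(3.883) = 0.285 V.

0.29 V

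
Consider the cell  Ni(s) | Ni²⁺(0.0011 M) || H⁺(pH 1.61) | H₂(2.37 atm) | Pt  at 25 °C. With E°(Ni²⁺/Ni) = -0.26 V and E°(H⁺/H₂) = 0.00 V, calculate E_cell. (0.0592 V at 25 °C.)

0.24 V

The hydrogen couple is the cathode, so E°_cell = 0.26 V; n = 2.
[H⁺] = 10^(−1.61) = 0.025 M, and Q = [Ni²⁺]·P(H₂) / [H⁺]^2 = 4.33.
E = E° − (0.0592/2) log Q = 0.26 − (0.0592/2)(0.636) = 0.241 V.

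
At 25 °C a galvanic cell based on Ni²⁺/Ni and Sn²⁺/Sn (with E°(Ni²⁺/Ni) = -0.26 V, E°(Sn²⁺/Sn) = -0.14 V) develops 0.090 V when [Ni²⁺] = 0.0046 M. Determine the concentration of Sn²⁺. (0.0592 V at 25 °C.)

From the Nernst equation, log Q = n(E° − E)/0.0592 = 2(0.12 − 0.090)/0.0592 = 1.014, so Q = 10.3.
With Q = [Ni²⁺]/[Sn²⁺] and the known concentrations, [Sn²⁺] in the denominator gives [Sn²⁺] = 4.5 × 10^-4 M.

4.5 × 10^-4 M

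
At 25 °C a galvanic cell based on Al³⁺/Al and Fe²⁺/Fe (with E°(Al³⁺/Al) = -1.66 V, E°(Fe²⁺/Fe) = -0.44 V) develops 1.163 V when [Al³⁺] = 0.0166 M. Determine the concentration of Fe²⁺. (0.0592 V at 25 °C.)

7.7 × 10^-4 M

From the Nernst equation, log Q = n(E° − E)/0.0592 = 6(1.22 − 1.163)/0.0592 = 5.777, so Q = 5.98 × 10^5.
With Q = [Al³⁺]^2/[Fe²⁺]^3 and the known concentrations, [Fe²⁺]^3 in the denominator gives [Fe²⁺] = 7.7 × 10^-4 M.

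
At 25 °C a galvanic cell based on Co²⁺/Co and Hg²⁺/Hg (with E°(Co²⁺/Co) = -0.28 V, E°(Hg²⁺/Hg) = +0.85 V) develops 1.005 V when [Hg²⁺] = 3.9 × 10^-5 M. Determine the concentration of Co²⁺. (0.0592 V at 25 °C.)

0.65 M

From the Nernst equation, log Q = n(E° − E)/0.0592 = 2(1.13 − 1.005)/0.0592 = 4.223, so Q = 1.67 × 10^4.
With Q = [Co²⁺]/[Hg²⁺] and the known concentrations, [Co²⁺] in the numerator gives [Co²⁺] = 0.65 M.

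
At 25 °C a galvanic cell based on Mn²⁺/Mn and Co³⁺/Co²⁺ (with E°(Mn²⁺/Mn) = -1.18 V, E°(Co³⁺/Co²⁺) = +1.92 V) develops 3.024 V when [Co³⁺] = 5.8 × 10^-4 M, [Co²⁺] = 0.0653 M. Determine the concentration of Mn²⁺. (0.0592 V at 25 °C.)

From the Nernst equation, log Q = n(E° − E)/0.0592 = 2(3.10 − 3.024)/0.0592 = 2.568, so Q = 369.
With Q = [Mn²⁺]·[Co²⁺]^2/[Co³⁺]^2 and the known concentrations, [Mn²⁺] in the numerator gives [Mn²⁺] = 0.029 M.

0.029 M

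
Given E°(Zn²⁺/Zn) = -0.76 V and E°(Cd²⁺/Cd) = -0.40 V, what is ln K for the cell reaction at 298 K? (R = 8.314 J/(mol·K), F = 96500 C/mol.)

ln K = 28.0

E°_cell = -0.40 − (-0.76) = 0.36 V, with n = 2 electrons transferred.
At equilibrium E = 0, so the Nernst equation gives ln K = nFE°/RT = (2)(96500)(0.36)/((8.314)(298)) = 28.04.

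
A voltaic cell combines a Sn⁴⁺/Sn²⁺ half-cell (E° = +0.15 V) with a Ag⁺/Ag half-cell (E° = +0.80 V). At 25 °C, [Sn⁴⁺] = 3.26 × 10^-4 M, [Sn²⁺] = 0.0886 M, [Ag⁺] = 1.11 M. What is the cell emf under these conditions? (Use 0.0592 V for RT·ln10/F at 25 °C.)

The Ag⁺/Ag couple has the higher reduction potential and acts as the cathode, so E°_cell = +0.80 − (+0.15) = 0.65 V.
Balancing electrons gives n = 2; the reaction quotient is Q = [Sn⁴⁺]/([Sn²⁺]·[Ag⁺]^2) = 0.00299.
At 25 °C, E = E° − (0.0592/n) log Q = 0.65 − (0.0592/2)(-2.525) = 0.650 + 0.075 = 0.725 V.

0.725 V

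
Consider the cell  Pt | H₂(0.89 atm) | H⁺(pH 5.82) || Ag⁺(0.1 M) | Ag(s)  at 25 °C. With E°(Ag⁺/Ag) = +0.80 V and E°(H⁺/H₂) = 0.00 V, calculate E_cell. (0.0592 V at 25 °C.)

1.08 V

The Ag⁺/Ag couple is the cathode, so E°_cell = 0.80 V; n = 2.
[H⁺] = 10^(−5.82) = 1.5 × 10^-6 M, and Q = [H⁺]^2 / ([Ag⁺]^2·P(H₂)) = 2.57 × 10^-10.
E = E° − (0.0592/2) log Q = 0.80 − (0.0592/2)(-9.589) = 1.084 V.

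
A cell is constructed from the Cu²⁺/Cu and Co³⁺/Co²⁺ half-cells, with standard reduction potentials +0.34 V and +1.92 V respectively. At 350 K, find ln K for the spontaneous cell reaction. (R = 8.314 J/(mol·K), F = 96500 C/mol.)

ln K = 104.8

E°_cell = +1.92 − (+0.34) = 1.58 V, with n = 2 electrons transferred.
At equilibrium E = 0, so the Nernst equation gives ln K = nFE°/RT = (2)(96500)(1.58)/((8.314)(350)) = 104.79.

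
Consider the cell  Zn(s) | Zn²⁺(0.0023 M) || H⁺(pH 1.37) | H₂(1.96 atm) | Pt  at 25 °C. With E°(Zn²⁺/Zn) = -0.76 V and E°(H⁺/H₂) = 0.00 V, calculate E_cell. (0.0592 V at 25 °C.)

0.75 V

The hydrogen couple is the cathode, so E°_cell = 0.76 V; n = 2.
[H⁺] = 10^(−1.37) = 0.043 M, and Q = [Zn²⁺]·P(H₂) / [H⁺]^2 = 2.48.
E = E° − (0.0592/2) log Q = 0.76 − (0.0592/2)(0.394) = 0.748 V.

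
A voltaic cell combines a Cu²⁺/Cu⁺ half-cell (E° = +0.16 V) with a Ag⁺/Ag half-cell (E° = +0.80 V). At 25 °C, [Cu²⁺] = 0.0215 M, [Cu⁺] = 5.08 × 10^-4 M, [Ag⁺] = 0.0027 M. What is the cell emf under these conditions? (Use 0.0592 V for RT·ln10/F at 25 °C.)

0.392 V

The Ag⁺/Ag couple has the higher reduction potential and acts as the cathode, so E°_cell = +0.80 − (+0.16) = 0.64 V.
Balancing electrons gives n = 1; the reaction quotient is Q = [Cu²⁺]/([Cu⁺]·[Ag⁺]) = 1.57 × 10^4.
At 25 °C, E = E° − (0.0592/n) log Q = 0.64 − (0.0592/1)(4.195) = 0.640 − 0.248 = 0.392 V.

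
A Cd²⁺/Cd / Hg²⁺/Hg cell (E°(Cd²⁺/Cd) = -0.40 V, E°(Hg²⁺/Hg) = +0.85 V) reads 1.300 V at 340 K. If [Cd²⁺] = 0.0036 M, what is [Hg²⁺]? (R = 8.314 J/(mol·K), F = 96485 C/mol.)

From the Nernst equation, ln Q = nF(E° − E)/RT = 2×96485×(1.25 − 1.300)/(8.314×340) = -3.413, so Q = 0.0329.
With Q = [Cd²⁺]/[Hg²⁺] and the known concentrations, [Hg²⁺] in the denominator gives [Hg²⁺] = 0.11 M.

0.11 M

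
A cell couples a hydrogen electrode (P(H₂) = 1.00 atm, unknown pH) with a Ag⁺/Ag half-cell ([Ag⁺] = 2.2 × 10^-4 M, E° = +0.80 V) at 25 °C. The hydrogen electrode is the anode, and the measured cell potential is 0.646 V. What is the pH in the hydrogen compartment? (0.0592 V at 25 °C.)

pH = 1.06

E°_cell = 0.80 V and n = 2.
log Q = n(E° − E)/0.0592 = 2×(0.80 − 0.646)/0.0592 = 5.203.
With Q = [H⁺]^2 / ([Ag⁺]^2·P(H₂)), solving for [H⁺] gives log[H⁺] = -1.056, so pH = 1.06.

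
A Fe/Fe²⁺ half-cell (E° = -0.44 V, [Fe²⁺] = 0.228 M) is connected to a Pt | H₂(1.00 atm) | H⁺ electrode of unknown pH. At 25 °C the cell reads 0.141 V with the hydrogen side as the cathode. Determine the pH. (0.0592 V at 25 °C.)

pH = 5.37

E°_cell = 0.44 V and n = 2.
log Q = n(E° − E)/0.0592 = 2×(0.44 − 0.141)/0.0592 = 10.101.
With Q = [Fe²⁺]·P(H₂) / [H⁺]^2, solving for [H⁺] gives log[H⁺] = -5.372, so pH = 5.37.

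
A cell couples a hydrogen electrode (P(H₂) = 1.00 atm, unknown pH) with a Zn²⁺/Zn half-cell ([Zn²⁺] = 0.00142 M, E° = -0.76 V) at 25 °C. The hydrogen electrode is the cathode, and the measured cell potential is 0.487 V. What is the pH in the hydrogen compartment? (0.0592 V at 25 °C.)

pH = 6.04

E°_cell = 0.76 V and n = 2.
log Q = n(E° − E)/0.0592 = 2×(0.76 − 0.487)/0.0592 = 9.223.
With Q = [Zn²⁺]·P(H₂) / [H⁺]^2, solving for [H⁺] gives log[H⁺] = -6.035, so pH = 6.04.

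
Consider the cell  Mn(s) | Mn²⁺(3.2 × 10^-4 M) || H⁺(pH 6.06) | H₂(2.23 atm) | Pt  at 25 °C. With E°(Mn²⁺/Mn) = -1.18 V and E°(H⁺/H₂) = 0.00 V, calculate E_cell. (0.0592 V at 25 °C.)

0.91 V

The hydrogen couple is the cathode, so E°_cell = 1.18 V; n = 2.
[H⁺] = 10^(−6.06) = 8.7 × 10^-7 M, and Q = [Mn²⁺]·P(H₂) / [H⁺]^2 = 9.41 × 10^8.
E = E° − (0.0592/2) log Q = 1.18 − (0.0592/2)(8.973) = 0.914 V.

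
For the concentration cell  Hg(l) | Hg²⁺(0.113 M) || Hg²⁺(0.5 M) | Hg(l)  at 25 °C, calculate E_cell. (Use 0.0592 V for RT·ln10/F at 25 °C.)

Both half-cells are Hg²⁺/Hg, so E°_cell = 0. The concentrated side is the cathode; the cell reaction moves Hg²⁺ from high to low concentration with n = 2.
Q = [Hg²⁺]_dilute/[Hg²⁺]_conc = 0.113/0.5 = 0.226.
E = 0 − (0.0592/2) log Q = −(0.0592/2)(-0.646) = 0.0191 V.

0.019 V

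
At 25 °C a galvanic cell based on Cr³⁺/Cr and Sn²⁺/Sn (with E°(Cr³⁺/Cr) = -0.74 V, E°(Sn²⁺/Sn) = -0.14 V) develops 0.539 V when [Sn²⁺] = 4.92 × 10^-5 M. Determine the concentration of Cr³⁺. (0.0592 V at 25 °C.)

4.3 × 10^-4 M

From the Nernst equation, log Q = n(E° − E)/0.0592 = 6(0.60 − 0.539)/0.0592 = 6.182, so Q = 1.52 × 10^6.
With Q = [Cr³⁺]^2/[Sn²⁺]^3 and the known concentrations, [Cr³⁺]^2 in the numerator gives [Cr³⁺] = 4.3 × 10^-4 M.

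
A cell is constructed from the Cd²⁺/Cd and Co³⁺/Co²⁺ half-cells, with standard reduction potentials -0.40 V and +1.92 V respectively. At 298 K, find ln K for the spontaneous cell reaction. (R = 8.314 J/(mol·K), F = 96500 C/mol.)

E°_cell = +1.92 − (-0.40) = 2.32 V, with n = 2 electrons transferred.
At equilibrium E = 0, so the Nernst equation gives ln K = nFE°/RT = (2)(96500)(2.32)/((8.314)(298)) = 180.73.

ln K = 180.7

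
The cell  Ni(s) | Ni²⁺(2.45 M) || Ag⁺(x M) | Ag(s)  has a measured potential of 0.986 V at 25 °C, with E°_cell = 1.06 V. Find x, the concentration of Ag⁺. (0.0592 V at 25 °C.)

From the Nernst equation, log Q = n(E° − E)/0.0592 = 2(1.06 − 0.986)/0.0592 = 2.500, so Q = 316.
With Q = [Ni²⁺]/[Ag⁺]^2 and the known concentrations, [Ag⁺]^2 in the denominator gives [Ag⁺] = 0.088 M.

0.088 M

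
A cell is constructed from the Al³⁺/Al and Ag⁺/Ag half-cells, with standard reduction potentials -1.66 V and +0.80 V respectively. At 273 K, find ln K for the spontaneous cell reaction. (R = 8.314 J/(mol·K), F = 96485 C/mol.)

ln K = 313.7

E°_cell = +0.80 − (-1.66) = 2.46 V, with n = 3 electrons transferred.
At equilibrium E = 0, so the Nernst equation gives ln K = nFE°/RT = (3)(96485)(2.46)/((8.314)(273)) = 313.72.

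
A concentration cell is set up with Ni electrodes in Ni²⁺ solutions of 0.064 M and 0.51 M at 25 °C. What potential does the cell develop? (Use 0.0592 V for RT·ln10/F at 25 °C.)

0.027 V

Both half-cells are Ni²⁺/Ni, so E°_cell = 0. The concentrated side is the cathode; the cell reaction moves Ni²⁺ from high to low concentration with n = 2.
Q = [Ni²⁺]_dilute/[Ni²⁺]_conc = 0.064/0.51 = 0.125.
E = 0 − (0.0592/2) log Q = −(0.0592/2)(-0.901) = 0.0267 V.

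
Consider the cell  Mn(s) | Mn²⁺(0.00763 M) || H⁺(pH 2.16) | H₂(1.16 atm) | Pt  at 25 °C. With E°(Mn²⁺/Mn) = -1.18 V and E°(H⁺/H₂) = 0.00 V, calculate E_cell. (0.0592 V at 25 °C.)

1.11 V

The hydrogen couple is the cathode, so E°_cell = 1.18 V; n = 2.
[H⁺] = 10^(−2.16) = 0.0069 M, and Q = [Mn²⁺]·P(H₂) / [H⁺]^2 = 185.
E = E° − (0.0592/2) log Q = 1.18 − (0.0592/2)(2.267) = 1.113 V.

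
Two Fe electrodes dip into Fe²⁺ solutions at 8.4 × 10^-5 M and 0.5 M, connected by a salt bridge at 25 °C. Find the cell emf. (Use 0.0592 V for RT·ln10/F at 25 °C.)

Both half-cells are Fe²⁺/Fe, so E°_cell = 0. The concentrated side is the cathode; the cell reaction moves Fe²⁺ from high to low concentration with n = 2.
Q = [Fe²⁺]_dilute/[Fe²⁺]_conc = 8.4 × 10^-5/0.5 = 1.68 × 10^-4.
E = 0 − (0.0592/2) log Q = −(0.0592/2)(-3.775) = 0.1117 V.

0.11 V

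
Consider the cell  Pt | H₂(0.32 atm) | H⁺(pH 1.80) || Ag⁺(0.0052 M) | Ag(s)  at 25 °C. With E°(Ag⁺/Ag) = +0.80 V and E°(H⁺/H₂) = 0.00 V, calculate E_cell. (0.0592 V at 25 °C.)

0.76 V

The Ag⁺/Ag couple is the cathode, so E°_cell = 0.80 V; n = 2.
[H⁺] = 10^(−1.80) = 0.016 M, and Q = [H⁺]^2 / ([Ag⁺]^2·P(H₂)) = 29.0.
E = E° − (0.0592/2) log Q = 0.80 − (0.0592/2)(1.463) = 0.757 V.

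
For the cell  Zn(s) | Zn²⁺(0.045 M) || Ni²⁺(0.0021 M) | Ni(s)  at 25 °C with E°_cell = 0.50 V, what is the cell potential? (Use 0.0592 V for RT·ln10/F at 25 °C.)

Balancing electrons gives n = 2; the reaction quotient is Q = [Zn²⁺]/[Ni²⁺] = 21.4.
At 25 °C, E = E° − (0.0592/n) log Q = 0.50 − (0.0592/2)(1.331) = 0.500 − 0.039 = 0.461 V.

0.461 V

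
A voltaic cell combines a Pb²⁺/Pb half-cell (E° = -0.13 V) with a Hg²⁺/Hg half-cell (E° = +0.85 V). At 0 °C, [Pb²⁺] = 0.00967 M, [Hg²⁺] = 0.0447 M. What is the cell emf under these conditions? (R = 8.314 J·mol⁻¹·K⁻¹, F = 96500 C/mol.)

The Hg²⁺/Hg couple has the higher reduction potential and acts as the cathode, so E°_cell = +0.85 − (-0.13) = 0.98 V.
Balancing electrons gives n = 2; the reaction quotient is Q = [Pb²⁺]/[Hg²⁺] = 0.216.
E = E° − (RT/nF) ln Q = 0.98 − (8.314×273)/(2×96500) × (-1.531) = 0.980 + 0.018 = 0.998 V.

0.998 V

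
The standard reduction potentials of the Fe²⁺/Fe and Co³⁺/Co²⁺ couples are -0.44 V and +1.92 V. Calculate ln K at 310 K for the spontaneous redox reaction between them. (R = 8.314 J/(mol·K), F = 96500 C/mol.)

ln K = 176.7

E°_cell = +1.92 − (-0.44) = 2.36 V, with n = 2 electrons transferred.
At equilibrium E = 0, so the Nernst equation gives ln K = nFE°/RT = (2)(96500)(2.36)/((8.314)(310)) = 176.72.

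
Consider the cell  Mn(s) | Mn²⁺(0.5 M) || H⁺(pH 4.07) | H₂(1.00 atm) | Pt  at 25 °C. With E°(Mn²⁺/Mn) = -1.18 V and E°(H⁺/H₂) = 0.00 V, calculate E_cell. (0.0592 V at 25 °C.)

The hydrogen couple is the cathode, so E°_cell = 1.18 V; n = 2.
[H⁺] = 10^(−4.07) = 8.5 × 10^-5 M, and Q = [Mn²⁺]·P(H₂) / [H⁺]^2 = 6.9 × 10^7.
E = E° − (0.0592/2) log Q = 1.18 − (0.0592/2)(7.839) = 0.948 V.

0.95 V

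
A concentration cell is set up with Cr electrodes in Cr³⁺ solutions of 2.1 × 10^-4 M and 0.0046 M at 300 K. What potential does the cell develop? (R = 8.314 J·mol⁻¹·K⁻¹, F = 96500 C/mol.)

0.027 V

Both half-cells are Cr³⁺/Cr, so E°_cell = 0. The concentrated side is the cathode; the cell reaction moves Cr³⁺ from high to low concentration with n = 3.
Q = [Cr³⁺]_dilute/[Cr³⁺]_conc = 2.1 × 10^-4/0.0046 = 0.0457.
E = 0 − (RT/nF) ln Q = −((8.314×300)/(3×96500))(-3.087) = 0.0266 V.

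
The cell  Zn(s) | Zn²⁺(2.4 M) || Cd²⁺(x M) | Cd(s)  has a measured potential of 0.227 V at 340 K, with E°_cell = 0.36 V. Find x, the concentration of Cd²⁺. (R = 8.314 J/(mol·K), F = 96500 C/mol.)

From the Nernst equation, ln Q = nF(E° − E)/RT = 2×96500×(0.36 − 0.227)/(8.314×340) = 9.081, so Q = 8780.
With Q = [Zn²⁺]/[Cd²⁺] and the known concentrations, [Cd²⁺] in the denominator gives [Cd²⁺] = 2.7 × 10^-4 M.

2.7 × 10^-4 M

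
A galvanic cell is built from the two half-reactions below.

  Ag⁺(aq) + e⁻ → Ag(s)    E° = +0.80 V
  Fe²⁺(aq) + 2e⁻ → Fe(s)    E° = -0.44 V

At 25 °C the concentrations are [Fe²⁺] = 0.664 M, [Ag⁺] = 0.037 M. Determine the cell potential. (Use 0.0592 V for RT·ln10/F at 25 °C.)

1.16 V

The Ag⁺/Ag couple has the higher reduction potential and acts as the cathode, so E°_cell = +0.80 − (-0.44) = 1.24 V.
Balancing electrons gives n = 2; the reaction quotient is Q = [Fe²⁺]/[Ag⁺]^2 = 485.
At 25 °C, E = E° − (0.0592/n) log Q = 1.24 − (0.0592/2)(2.686) = 1.240 − 0.080 = 1.160 V.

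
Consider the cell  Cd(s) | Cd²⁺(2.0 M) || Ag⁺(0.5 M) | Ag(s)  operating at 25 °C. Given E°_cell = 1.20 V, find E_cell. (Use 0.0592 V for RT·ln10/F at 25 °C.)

Balancing electrons gives n = 2; the reaction quotient is Q = [Cd²⁺]/[Ag⁺]^2 = 8.00.
At 25 °C, E = E° − (0.0592/n) log Q = 1.20 − (0.0592/2)(0.903) = 1.200 − 0.027 = 1.173 V.

1.17 V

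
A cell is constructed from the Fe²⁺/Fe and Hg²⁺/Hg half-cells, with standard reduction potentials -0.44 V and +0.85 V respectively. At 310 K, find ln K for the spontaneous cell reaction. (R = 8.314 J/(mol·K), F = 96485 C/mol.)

E°_cell = +0.85 − (-0.44) = 1.29 V, with n = 2 electrons transferred.
At equilibrium E = 0, so the Nernst equation gives ln K = nFE°/RT = (2)(96485)(1.29)/((8.314)(310)) = 96.58.

ln K = 96.6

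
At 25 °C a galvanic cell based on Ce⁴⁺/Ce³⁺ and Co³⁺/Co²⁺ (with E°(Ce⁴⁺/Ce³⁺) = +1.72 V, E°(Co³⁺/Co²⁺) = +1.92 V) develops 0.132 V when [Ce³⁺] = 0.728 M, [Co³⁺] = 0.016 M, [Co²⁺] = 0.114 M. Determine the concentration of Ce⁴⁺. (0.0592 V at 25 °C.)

1.4 M

From the Nernst equation, log Q = n(E° − E)/0.0592 = 1(0.20 − 0.132)/0.0592 = 1.149, so Q = 14.1.
With Q = [Ce⁴⁺]·[Co²⁺]/([Ce³⁺]·[Co³⁺]) and the known concentrations, [Ce⁴⁺] in the numerator gives [Ce⁴⁺] = 1.4 M.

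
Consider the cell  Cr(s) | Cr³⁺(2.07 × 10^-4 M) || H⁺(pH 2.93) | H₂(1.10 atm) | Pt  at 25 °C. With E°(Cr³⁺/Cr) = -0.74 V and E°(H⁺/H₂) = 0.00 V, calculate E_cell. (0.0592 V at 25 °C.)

0.64 V

The hydrogen couple is the cathode, so E°_cell = 0.74 V; n = 6.
[H⁺] = 10^(−2.93) = 0.0012 M, and Q = [Cr³⁺]^2·P(H₂)^3 / [H⁺]^6 = 2.17 × 10^10.
E = E° − (0.0592/6) log Q = 0.74 − (0.0592/6)(10.336) = 0.638 V.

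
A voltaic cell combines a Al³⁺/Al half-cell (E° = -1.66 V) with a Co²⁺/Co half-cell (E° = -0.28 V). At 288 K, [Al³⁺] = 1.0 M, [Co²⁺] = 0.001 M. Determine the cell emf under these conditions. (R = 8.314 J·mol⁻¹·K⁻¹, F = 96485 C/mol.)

The Co²⁺/Co couple has the higher reduction potential and acts as the cathode, so E°_cell = -0.28 − (-1.66) = 1.38 V.
Balancing electrons gives n = 6; the reaction quotient is Q = [Al³⁺]^2/[Co²⁺]^3 = 1 × 10^9.
E = E° − (RT/nF) ln Q = 1.38 − (8.314×288)/(6×96485) × (20.723) = 1.380 − 0.086 = 1.294 V.

1.29 V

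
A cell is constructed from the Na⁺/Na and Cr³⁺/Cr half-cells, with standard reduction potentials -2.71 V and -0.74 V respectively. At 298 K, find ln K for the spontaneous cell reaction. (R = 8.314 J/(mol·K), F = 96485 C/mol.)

E°_cell = -0.74 − (-2.71) = 1.97 V, with n = 3 electrons transferred.
At equilibrium E = 0, so the Nernst equation gives ln K = nFE°/RT = (3)(96485)(1.97)/((8.314)(298)) = 230.16.

ln K = 230.2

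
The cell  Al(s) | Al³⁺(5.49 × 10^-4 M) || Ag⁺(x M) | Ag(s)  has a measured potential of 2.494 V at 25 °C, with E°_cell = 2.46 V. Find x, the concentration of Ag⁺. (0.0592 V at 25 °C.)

From the Nernst equation, log Q = n(E° − E)/0.0592 = 3(2.46 − 2.494)/0.0592 = -1.723, so Q = 0.0189.
With Q = [Al³⁺]/[Ag⁺]^3 and the known concentrations, [Ag⁺]^3 in the denominator gives [Ag⁺] = 0.31 M.

0.31 M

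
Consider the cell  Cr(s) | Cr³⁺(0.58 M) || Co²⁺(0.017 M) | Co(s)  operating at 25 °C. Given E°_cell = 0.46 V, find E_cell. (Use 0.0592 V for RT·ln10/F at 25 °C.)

Balancing electrons gives n = 6; the reaction quotient is Q = [Cr³⁺]^2/[Co²⁺]^3 = 6.85 × 10^4.
At 25 °C, E = E° − (0.0592/n) log Q = 0.46 − (0.0592/6)(4.836) = 0.460 − 0.048 = 0.412 V.

0.412 V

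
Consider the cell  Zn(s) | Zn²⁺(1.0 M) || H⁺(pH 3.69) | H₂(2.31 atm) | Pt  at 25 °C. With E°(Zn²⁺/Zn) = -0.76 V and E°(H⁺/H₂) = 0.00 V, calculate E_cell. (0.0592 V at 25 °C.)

The hydrogen couple is the cathode, so E°_cell = 0.76 V; n = 2.
[H⁺] = 10^(−3.69) = 2 × 10^-4 M, and Q = [Zn²⁺]·P(H₂) / [H⁺]^2 = 5.54 × 10^7.
E = E° − (0.0592/2) log Q = 0.76 − (0.0592/2)(7.744) = 0.531 V.

0.53 V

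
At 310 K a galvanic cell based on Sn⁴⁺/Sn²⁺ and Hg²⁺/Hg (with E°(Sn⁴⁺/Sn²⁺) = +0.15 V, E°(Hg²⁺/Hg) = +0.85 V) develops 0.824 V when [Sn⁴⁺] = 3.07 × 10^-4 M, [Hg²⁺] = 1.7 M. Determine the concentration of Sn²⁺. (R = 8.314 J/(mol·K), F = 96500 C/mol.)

From the Nernst equation, ln Q = nF(E° − E)/RT = 2×96500×(0.70 − 0.824)/(8.314×310) = -9.286, so Q = 9.28 × 10^-5.
With Q = [Sn⁴⁺]/([Sn²⁺]·[Hg²⁺]) and the known concentrations, [Sn²⁺] in the denominator gives [Sn²⁺] = 1.9 M.

1.9 M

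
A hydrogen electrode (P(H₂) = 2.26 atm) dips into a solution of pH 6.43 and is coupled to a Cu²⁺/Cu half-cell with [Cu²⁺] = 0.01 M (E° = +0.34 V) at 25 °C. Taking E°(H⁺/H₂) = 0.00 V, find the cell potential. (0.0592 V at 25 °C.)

0.67 V

The Cu²⁺/Cu couple is the cathode, so E°_cell = 0.34 V; n = 2.
[H⁺] = 10^(−6.43) = 3.7 × 10^-7 M, and Q = [H⁺]^2 / ([Cu²⁺]·P(H₂)) = 6.11 × 10^-12.
E = E° − (0.0592/2) log Q = 0.34 − (0.0592/2)(-11.214) = 0.672 V.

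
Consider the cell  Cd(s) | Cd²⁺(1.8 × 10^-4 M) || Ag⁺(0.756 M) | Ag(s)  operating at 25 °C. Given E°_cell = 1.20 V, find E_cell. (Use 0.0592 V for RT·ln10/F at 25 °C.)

1.30 V

Balancing electrons gives n = 2; the reaction quotient is Q = [Cd²⁺]/[Ag⁺]^2 = 3.15 × 10^-4.
At 25 °C, E = E° − (0.0592/n) log Q = 1.20 − (0.0592/2)(-3.502) = 1.200 + 0.104 = 1.304 V.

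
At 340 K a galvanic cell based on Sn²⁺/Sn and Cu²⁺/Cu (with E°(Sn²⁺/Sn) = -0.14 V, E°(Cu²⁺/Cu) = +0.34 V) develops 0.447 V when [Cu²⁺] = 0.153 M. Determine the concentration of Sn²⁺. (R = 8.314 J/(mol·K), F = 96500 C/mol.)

1.5 M

From the Nernst equation, ln Q = nF(E° − E)/RT = 2×96500×(0.48 − 0.447)/(8.314×340) = 2.253, so Q = 9.52.
With Q = [Sn²⁺]/[Cu²⁺] and the known concentrations, [Sn²⁺] in the numerator gives [Sn²⁺] = 1.5 M.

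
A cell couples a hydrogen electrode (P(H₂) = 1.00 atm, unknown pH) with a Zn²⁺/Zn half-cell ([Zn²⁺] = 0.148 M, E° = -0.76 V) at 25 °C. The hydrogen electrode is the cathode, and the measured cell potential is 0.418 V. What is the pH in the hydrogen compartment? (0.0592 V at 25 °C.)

pH = 6.19

E°_cell = 0.76 V and n = 2.
log Q = n(E° − E)/0.0592 = 2×(0.76 − 0.418)/0.0592 = 11.554.
With Q = [Zn²⁺]·P(H₂) / [H⁺]^2, solving for [H⁺] gives log[H⁺] = -6.192, so pH = 6.19.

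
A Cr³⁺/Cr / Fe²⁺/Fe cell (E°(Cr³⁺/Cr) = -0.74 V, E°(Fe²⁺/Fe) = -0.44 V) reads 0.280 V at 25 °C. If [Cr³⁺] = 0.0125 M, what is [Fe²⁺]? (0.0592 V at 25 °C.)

From the Nernst equation, log Q = n(E° − E)/0.0592 = 6(0.30 − 0.280)/0.0592 = 2.027, so Q = 106.
With Q = [Cr³⁺]^2/[Fe²⁺]^3 and the known concentrations, [Fe²⁺]^3 in the denominator gives [Fe²⁺] = 0.011 M.

0.011 M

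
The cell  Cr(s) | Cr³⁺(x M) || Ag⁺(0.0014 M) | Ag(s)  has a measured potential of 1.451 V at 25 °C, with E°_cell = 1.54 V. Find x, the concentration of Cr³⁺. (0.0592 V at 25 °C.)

From the Nernst equation, log Q = n(E° − E)/0.0592 = 3(1.54 − 1.451)/0.0592 = 4.510, so Q = 3.24 × 10^4.
With Q = [Cr³⁺]/[Ag⁺]^3 and the known concentrations, [Cr³⁺] in the numerator gives [Cr³⁺] = 8.9 × 10^-5 M.

8.9 × 10^-5 M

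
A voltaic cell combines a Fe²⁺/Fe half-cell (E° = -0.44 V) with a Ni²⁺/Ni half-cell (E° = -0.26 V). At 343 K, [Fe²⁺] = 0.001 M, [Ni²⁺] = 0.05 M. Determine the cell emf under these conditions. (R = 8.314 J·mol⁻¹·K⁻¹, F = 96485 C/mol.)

0.238 V

The Ni²⁺/Ni couple has the higher reduction potential and acts as the cathode, so E°_cell = -0.26 − (-0.44) = 0.18 V.
Balancing electrons gives n = 2; the reaction quotient is Q = [Fe²⁺]/[Ni²⁺] = 0.0200.
E = E° − (RT/nF) ln Q = 0.18 − (8.314×343)/(2×96485) × (-3.912) = 0.180 + 0.058 = 0.238 V.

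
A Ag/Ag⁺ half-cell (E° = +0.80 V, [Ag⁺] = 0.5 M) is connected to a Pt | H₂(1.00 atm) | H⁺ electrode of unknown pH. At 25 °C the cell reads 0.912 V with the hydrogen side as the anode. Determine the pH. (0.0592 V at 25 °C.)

pH = 2.19

E°_cell = 0.80 V and n = 2.
log Q = n(E° − E)/0.0592 = 2×(0.80 − 0.912)/0.0592 = -3.784.
With Q = [H⁺]^2 / ([Ag⁺]^2·P(H₂)), solving for [H⁺] gives log[H⁺] = -2.193, so pH = 2.19.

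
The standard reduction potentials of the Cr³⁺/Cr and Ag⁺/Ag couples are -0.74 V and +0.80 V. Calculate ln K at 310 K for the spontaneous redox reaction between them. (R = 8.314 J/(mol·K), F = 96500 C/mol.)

ln K = 173.0

E°_cell = +0.80 − (-0.74) = 1.54 V, with n = 3 electrons transferred.
At equilibrium E = 0, so the Nernst equation gives ln K = nFE°/RT = (3)(96500)(1.54)/((8.314)(310)) = 172.98.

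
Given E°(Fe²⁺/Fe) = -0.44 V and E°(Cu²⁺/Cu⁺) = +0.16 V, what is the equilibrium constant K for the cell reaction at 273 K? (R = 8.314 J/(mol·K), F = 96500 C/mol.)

1.4 × 10^22

E°_cell = +0.16 − (-0.44) = 0.60 V, with n = 2 electrons transferred.
At equilibrium E = 0, so the Nernst equation gives ln K = nFE°/RT = (2)(96500)(0.60)/((8.314)(273)) = 51.02.
K = e^51.02 = 1.4 × 10^22.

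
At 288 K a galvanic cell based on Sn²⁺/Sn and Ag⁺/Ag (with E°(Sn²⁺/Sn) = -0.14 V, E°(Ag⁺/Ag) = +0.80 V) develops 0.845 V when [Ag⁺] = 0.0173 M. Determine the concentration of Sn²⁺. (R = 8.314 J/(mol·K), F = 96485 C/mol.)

0.63 M

From the Nernst equation, ln Q = nF(E° − E)/RT = 2×96485×(0.94 − 0.845)/(8.314×288) = 7.656, so Q = 2110.
With Q = [Sn²⁺]/[Ag⁺]^2 and the known concentrations, [Sn²⁺] in the numerator gives [Sn²⁺] = 0.63 M.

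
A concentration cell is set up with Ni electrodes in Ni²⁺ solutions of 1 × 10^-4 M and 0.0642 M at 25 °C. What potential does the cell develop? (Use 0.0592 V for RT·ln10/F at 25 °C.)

0.083 V

Both half-cells are Ni²⁺/Ni, so E°_cell = 0. The concentrated side is the cathode; the cell reaction moves Ni²⁺ from high to low concentration with n = 2.
Q = [Ni²⁺]_dilute/[Ni²⁺]_conc = 1 × 10^-4/0.0642 = 0.00156.
E = 0 − (0.0592/2) log Q = −(0.0592/2)(-2.808) = 0.0831 V.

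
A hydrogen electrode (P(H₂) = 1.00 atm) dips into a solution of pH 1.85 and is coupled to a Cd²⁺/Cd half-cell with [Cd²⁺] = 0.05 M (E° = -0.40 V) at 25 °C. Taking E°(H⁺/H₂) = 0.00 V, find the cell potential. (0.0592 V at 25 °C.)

The hydrogen couple is the cathode, so E°_cell = 0.40 V; n = 2.
[H⁺] = 10^(−1.85) = 0.014 M, and Q = [Cd²⁺]·P(H₂) / [H⁺]^2 = 251.
E = E° − (0.0592/2) log Q = 0.40 − (0.0592/2)(2.399) = 0.329 V.

0.33 V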